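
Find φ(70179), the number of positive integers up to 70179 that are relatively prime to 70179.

Factor: 70179 = 3 · 149 · 157.
φ(70179) = (3−1) · (149−1) · (157−1) = 2 · 148 · 156 = 46176.

46176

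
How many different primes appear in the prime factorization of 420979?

420979 = 13^2 · 2491
2491 = 47 · 53
420979 = 13^2 · 47 · 53, which has 3 distinct prime factors.

3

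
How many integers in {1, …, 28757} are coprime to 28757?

28416

Factor: 28757 = 149 · 193.
φ(28757) = (149−1) · (193−1) = 148 · 192 = 28416.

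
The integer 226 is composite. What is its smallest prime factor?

2

226 is even: 2 divides it.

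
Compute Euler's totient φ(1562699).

Factor: 1562699 = 79 · 131 · 151.
φ(1562699) = (79−1) · (131−1) · (151−1) = 78 · 130 · 150 = 1521000.

1521000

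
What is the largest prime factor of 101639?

67

101639 = 37 · 2747
2747 = 41 · 67
67 is prime.
So 101639 = 37 · 41 · 67; the largest prime factor is 67.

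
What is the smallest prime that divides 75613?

83

75613 is odd.
Digit sum 22, not divisible by 3.
Ends in 3: not divisible by 5.
7: 75613 = 7·10801 + 6
11: 75613 = 11·6873 + 10
13: 75613 = 13·5816 + 5
17: 75613 = 17·4447 + 14
19: 75613 = 19·3979 + 12
23: 75613 = 23·3287 + 12
29: 75613 = 29·2607 + 10
31: 75613 = 31·2439 + 4
37: 75613 = 37·2043 + 22
41: 75613 = 41·1844 + 9
43: 75613 = 43·1758 + 19
47: 75613 = 47·1608 + 37
53: 75613 = 53·1426 + 35
59: 75613 = 59·1281 + 34
61: 75613 = 61·1239 + 34
67: 75613 = 67·1128 + 37
71: 75613 = 71·1064 + 69
73: 75613 = 73·1035 + 58
79: 75613 = 79·957 + 10
83: 75613 = 83·911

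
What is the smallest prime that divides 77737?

11

77737 is odd.
Digit sum 31, not divisible by 3.
Ends in 7: not divisible by 5.
7: 77737 = 7·11105 + 2
11: 77737 = 11·7067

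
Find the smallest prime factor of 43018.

43018 is even: 2 divides it.

2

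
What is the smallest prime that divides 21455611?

21455611 is odd.
Digit sum 25, not divisible by 3.
Ends in 1: not divisible by 5.
7: 21455611 = 7·3065087 + 2
11: 21455611 = 11·1950510 + 1
13: 21455611 = 13·1650431 + 8
17: 21455611 = 17·1262094 + 13
19: 21455611 = 19·1129242 + 13
23: 21455611 = 23·932852 + 15
29: 21455611 = 29·739848 + 19
31: 21455611 = 31·692116 + 15
37: 21455611 = 37·579881 + 14
41: 21455611 = 41·523307 + 24
43: 21455611 = 43·498967 + 30
47: 21455611 = 47·456502 + 17
53: 21455611 = 53·404822 + 45
59: 21455611 = 59·363654 + 25
61: 21455611 = 61·351731 + 20
67: 21455611 = 67·320233

67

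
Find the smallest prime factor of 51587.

51587 is odd.
Digit sum 26, not divisible by 3.
Ends in 7: not divisible by 5.
7: 51587 = 7·7369 + 4
11: 51587 = 11·4689 + 8
13: 51587 = 13·3968 + 3
17: 51587 = 17·3034 + 9
19: 51587 = 19·2715 + 2
23: 51587 = 23·2242 + 21
29: 51587 = 29·1778 + 25
31: 51587 = 31·1664 + 3
37: 51587 = 37·1394 + 9
41: 51587 = 41·1258 + 9
43: 51587 = 43·1199 + 30
47: 51587 = 47·1097 + 28
53: 51587 = 53·973 + 18
59: 51587 = 59·874 + 21
61: 51587 = 61·845 + 42
67: 51587 = 67·769 + 64
71: 51587 = 71·726 + 41
73: 51587 = 73·706 + 49
79: 51587 = 79·653

79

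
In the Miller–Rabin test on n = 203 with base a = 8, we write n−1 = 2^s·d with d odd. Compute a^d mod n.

155

203 − 1 = 202 = 2^1 · 101, so d = 101.
8^1 ≡ 8 (mod 203)
8^2 ≡ 8^2 = 64 ≡ 64 (mod 203)
8^4 ≡ 64^2 = 4096 ≡ 36 (mod 203)
8^8 ≡ 36^2 = 1296 ≡ 78 (mod 203)
8^16 ≡ 78^2 = 6084 ≡ 197 (mod 203)
8^32 ≡ 197^2 = 38809 ≡ 36 (mod 203)
8^64 ≡ 36^2 = 1296 ≡ 78 (mod 203)
101 = 64 + 32 + 4 + 1 in binary powers of 2.
So 8^101 ≡ 78 · 36 · 36 · 8 ≡ 155 (mod 203).
Squaring chain: 155; never reaches −1, so base 8 is a Miller–Rabin witness that 203 is composite.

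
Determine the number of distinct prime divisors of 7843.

3

7843 = 11 · 713
713 = 23 · 31
7843 = 11 · 23 · 31, which has 3 distinct prime factors.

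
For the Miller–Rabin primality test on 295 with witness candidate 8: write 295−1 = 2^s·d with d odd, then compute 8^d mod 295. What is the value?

295 − 1 = 294 = 2^1 · 147, so d = 147.
8^1 ≡ 8 (mod 295)
8^2 ≡ 8^2 = 64 ≡ 64 (mod 295)
8^4 ≡ 64^2 = 4096 ≡ 261 (mod 295)
8^8 ≡ 261^2 = 68121 ≡ 271 (mod 295)
8^16 ≡ 271^2 = 73441 ≡ 281 (mod 295)
8^32 ≡ 281^2 = 78961 ≡ 196 (mod 295)
8^64 ≡ 196^2 = 38416 ≡ 66 (mod 295)
8^128 ≡ 66^2 = 4356 ≡ 226 (mod 295)
147 = 128 + 16 + 2 + 1 in binary powers of 2.
So 8^147 ≡ 226 · 281 · 64 · 8 ≡ 172 (mod 295).
Squaring chain: 172; never reaches −1, so base 8 is a Miller–Rabin witness that 295 is composite.

172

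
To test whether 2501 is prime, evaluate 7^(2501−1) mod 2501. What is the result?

7^1 ≡ 7 (mod 2501)
7^2 ≡ 7^2 = 49 ≡ 49 (mod 2501)
7^4 ≡ 49^2 = 2401 ≡ 2401 (mod 2501)
7^8 ≡ 2401^2 = 5764801 ≡ 2497 (mod 2501)
7^16 ≡ 2497^2 = 6235009 ≡ 16 (mod 2501)
7^32 ≡ 16^2 = 256 ≡ 256 (mod 2501)
7^64 ≡ 256^2 = 65536 ≡ 510 (mod 2501)
7^128 ≡ 510^2 = 260100 ≡ 2497 (mod 2501)
7^256 ≡ 2497^2 = 6235009 ≡ 16 (mod 2501)
7^512 ≡ 16^2 = 256 ≡ 256 (mod 2501)
7^1024 ≡ 256^2 = 65536 ≡ 510 (mod 2501)
7^2048 ≡ 510^2 = 260100 ≡ 2497 (mod 2501)
2500 = 2048 + 256 + 128 + 64 + 4 in binary powers of 2.
So 7^2500 ≡ 2497 · 16 · 2497 · 510 · 2401 ≡ 1721 (mod 2501).
Since 1721 ≠ 1, base 7 is a Fermat witness: 2501 is composite.

1721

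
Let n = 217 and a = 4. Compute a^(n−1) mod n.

4^1 ≡ 4 (mod 217)
4^2 ≡ 4^2 = 16 ≡ 16 (mod 217)
4^4 ≡ 16^2 = 256 ≡ 39 (mod 217)
4^8 ≡ 39^2 = 1521 ≡ 2 (mod 217)
4^16 ≡ 2^2 = 4 ≡ 4 (mod 217)
4^32 ≡ 4^2 = 16 ≡ 16 (mod 217)
4^64 ≡ 16^2 = 256 ≡ 39 (mod 217)
4^128 ≡ 39^2 = 1521 ≡ 2 (mod 217)
216 = 128 + 64 + 16 + 8 in binary powers of 2.
So 4^216 ≡ 2 · 39 · 4 · 2 ≡ 190 (mod 217).
Since 190 ≠ 1, base 4 is a Fermat witness: 217 is composite.

190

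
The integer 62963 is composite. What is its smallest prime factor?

62963 is odd.
Digit sum 26, not divisible by 3.
Ends in 3: not divisible by 5.
7: 62963 = 7·8994 + 5
11: 62963 = 11·5723 + 10
13: 62963 = 13·4843 + 4
17: 62963 = 17·3703 + 12
19: 62963 = 19·3313 + 16
23: 62963 = 23·2737 + 12
29: 62963 = 29·2171 + 4
31: 62963 = 31·2031 + 2
37: 62963 = 37·1701 + 26
41: 62963 = 41·1535 + 28
43: 62963 = 43·1464 + 11
47: 62963 = 47·1339 + 30
53: 62963 = 53·1187 + 52
59: 62963 = 59·1067 + 10
61: 62963 = 61·1032 + 11
67: 62963 = 67·939 + 50
71: 62963 = 71·886 + 57
73: 62963 = 73·862 + 37
79: 62963 = 79·797

79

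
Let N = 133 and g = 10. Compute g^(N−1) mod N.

106

10^1 ≡ 10 (mod 133)
10^2 ≡ 10^2 = 100 ≡ 100 (mod 133)
10^4 ≡ 100^2 = 10000 ≡ 25 (mod 133)
10^8 ≡ 25^2 = 625 ≡ 93 (mod 133)
10^16 ≡ 93^2 = 8649 ≡ 4 (mod 133)
10^32 ≡ 4^2 = 16 ≡ 16 (mod 133)
10^64 ≡ 16^2 = 256 ≡ 123 (mod 133)
10^128 ≡ 123^2 = 15129 ≡ 100 (mod 133)
132 = 128 + 4 in binary powers of 2.
So 10^132 ≡ 100 · 25 ≡ 106 (mod 133).
Since 106 ≠ 1, base 10 is a Fermat witness: 133 is composite.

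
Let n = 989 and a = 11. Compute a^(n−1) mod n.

441

11^1 ≡ 11 (mod 989)
11^2 ≡ 11^2 = 121 ≡ 121 (mod 989)
11^4 ≡ 121^2 = 14641 ≡ 795 (mod 989)
11^8 ≡ 795^2 = 632025 ≡ 54 (mod 989)
11^16 ≡ 54^2 = 2916 ≡ 938 (mod 989)
11^32 ≡ 938^2 = 879844 ≡ 623 (mod 989)
11^64 ≡ 623^2 = 388129 ≡ 441 (mod 989)
11^128 ≡ 441^2 = 194481 ≡ 637 (mod 989)
11^256 ≡ 637^2 = 405769 ≡ 279 (mod 989)
11^512 ≡ 279^2 = 77841 ≡ 699 (mod 989)
988 = 512 + 256 + 128 + 64 + 16 + 8 + 4 in binary powers of 2.
So 11^988 ≡ 699 · 279 · 637 · 441 · 938 · 54 · 795 ≡ 441 (mod 989).
Since 441 ≠ 1, base 11 is a Fermat witness: 989 is composite.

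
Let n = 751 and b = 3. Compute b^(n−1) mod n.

3^1 ≡ 3 (mod 751)
3^2 ≡ 3^2 = 9 ≡ 9 (mod 751)
3^4 ≡ 9^2 = 81 ≡ 81 (mod 751)
3^8 ≡ 81^2 = 6561 ≡ 553 (mod 751)
3^16 ≡ 553^2 = 305809 ≡ 152 (mod 751)
3^32 ≡ 152^2 = 23104 ≡ 574 (mod 751)
3^64 ≡ 574^2 = 329476 ≡ 538 (mod 751)
3^128 ≡ 538^2 = 289444 ≡ 309 (mod 751)
3^256 ≡ 309^2 = 95481 ≡ 104 (mod 751)
3^512 ≡ 104^2 = 10816 ≡ 302 (mod 751)
750 = 512 + 128 + 64 + 32 + 8 + 4 + 2 in binary powers of 2.
So 3^750 ≡ 302 · 309 · 538 · 574 · 553 · 81 · 9 ≡ 1 (mod 751).
Since the result is 1, base 3 gives no evidence that 751 is composite.

1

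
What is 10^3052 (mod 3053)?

1425

10^1 ≡ 10 (mod 3053)
10^2 ≡ 10^2 = 100 ≡ 100 (mod 3053)
10^4 ≡ 100^2 = 10000 ≡ 841 (mod 3053)
10^8 ≡ 841^2 = 707281 ≡ 2038 (mod 3053)
10^16 ≡ 2038^2 = 4153444 ≡ 1364 (mod 3053)
10^32 ≡ 1364^2 = 1860496 ≡ 1219 (mod 3053)
10^64 ≡ 1219^2 = 1485961 ≡ 2203 (mod 3053)
10^128 ≡ 2203^2 = 4853209 ≡ 1992 (mod 3053)
10^256 ≡ 1992^2 = 3968064 ≡ 2217 (mod 3053)
10^512 ≡ 2217^2 = 4915089 ≡ 2812 (mod 3053)
10^1024 ≡ 2812^2 = 7907344 ≡ 74 (mod 3053)
10^2048 ≡ 74^2 = 5476 ≡ 2423 (mod 3053)
3052 = 2048 + 512 + 256 + 128 + 64 + 32 + 8 + 4 in binary powers of 2.
So 10^3052 ≡ 2423 · 2812 · 2217 · 1992 · 2203 · 1219 · 2038 · 841 ≡ 1425 (mod 3053).
Since 1425 ≠ 1, base 10 is a Fermat witness: 3053 is composite.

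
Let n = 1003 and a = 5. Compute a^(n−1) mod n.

5^1 ≡ 5 (mod 1003)
5^2 ≡ 5^2 = 25 ≡ 25 (mod 1003)
5^4 ≡ 25^2 = 625 ≡ 625 (mod 1003)
5^8 ≡ 625^2 = 390625 ≡ 458 (mod 1003)
5^16 ≡ 458^2 = 209764 ≡ 137 (mod 1003)
5^32 ≡ 137^2 = 18769 ≡ 715 (mod 1003)
5^64 ≡ 715^2 = 511225 ≡ 698 (mod 1003)
5^128 ≡ 698^2 = 487204 ≡ 749 (mod 1003)
5^256 ≡ 749^2 = 561001 ≡ 324 (mod 1003)
5^512 ≡ 324^2 = 104976 ≡ 664 (mod 1003)
1002 = 512 + 256 + 128 + 64 + 32 + 8 + 2 in binary powers of 2.
So 5^1002 ≡ 664 · 324 · 749 · 698 · 715 · 458 · 25 ≡ 196 (mod 1003).
Since 196 ≠ 1, base 5 is a Fermat witness: 1003 is composite.

196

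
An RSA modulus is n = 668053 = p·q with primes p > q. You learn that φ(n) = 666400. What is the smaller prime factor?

φ(n) = (p−1)(q−1) = n − (p+q) + 1, so p + q = 668053 − 666400 + 1 = 1654.
p and q are the roots of t² − 1654t + 668053 = 0.
Discriminant: 1654² − 4·668053 = 2735716 − 2672212 = 63504; √63504 = 252.
q = (1654 − 252)/2 = 701, p = (1654 + 252)/2 = 953.
Check: 701 · 953 = 668053.

701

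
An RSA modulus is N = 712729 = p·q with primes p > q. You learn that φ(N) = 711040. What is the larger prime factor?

881

φ(n) = (p−1)(q−1) = n − (p+q) + 1, so p + q = 712729 − 711040 + 1 = 1690.
p and q are the roots of t² − 1690t + 712729 = 0.
Discriminant: 1690² − 4·712729 = 2856100 − 2850916 = 5184; √5184 = 72.
q = (1690 − 72)/2 = 809, p = (1690 + 72)/2 = 881.
Check: 809 · 881 = 712729.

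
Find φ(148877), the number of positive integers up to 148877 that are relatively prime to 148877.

146068

Factor: 148877 = 53^3.
φ(148877) = 53^2·(53−1) = 146068.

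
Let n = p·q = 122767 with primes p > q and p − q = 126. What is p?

Since p = q + 126, we have 122767 = q(q + 126), so q² + 126q − 122767 = 0.
Discriminant: 126² + 4·122767 = 15876 + 491068 = 506944; √506944 = 712.
q = (−126 + 712)/2 = 293, and p = q + 126 = 419.
Check: 293 · 419 = 122767.

419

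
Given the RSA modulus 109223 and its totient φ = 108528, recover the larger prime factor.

457

φ(n) = (p−1)(q−1) = n − (p+q) + 1, so p + q = 109223 − 108528 + 1 = 696.
p and q are the roots of t² − 696t + 109223 = 0.
Discriminant: 696² − 4·109223 = 484416 − 436892 = 47524; √47524 = 218.
q = (696 − 218)/2 = 239, p = (696 + 218)/2 = 457.
Check: 239 · 457 = 109223.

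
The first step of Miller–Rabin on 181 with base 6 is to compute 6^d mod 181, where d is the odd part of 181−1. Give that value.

162

181 − 1 = 180 = 2^2 · 45, so d = 45.
6^1 ≡ 6 (mod 181)
6^2 ≡ 6^2 = 36 ≡ 36 (mod 181)
6^4 ≡ 36^2 = 1296 ≡ 29 (mod 181)
6^8 ≡ 29^2 = 841 ≡ 117 (mod 181)
6^16 ≡ 117^2 = 13689 ≡ 114 (mod 181)
6^32 ≡ 114^2 = 12996 ≡ 145 (mod 181)
45 = 32 + 8 + 4 + 1 in binary powers of 2.
So 6^45 ≡ 145 · 117 · 29 · 6 ≡ 162 (mod 181).
Squaring chain: 162 → 180; reaches −1, so base 6 does not prove 181 composite.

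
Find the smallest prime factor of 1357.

1357 is odd.
Digit sum 16, not divisible by 3.
Ends in 7: not divisible by 5.
7: 1357 = 7·193 + 6
11: 1357 = 11·123 + 4
13: 1357 = 13·104 + 5
17: 1357 = 17·79 + 14
19: 1357 = 19·71 + 8
23: 1357 = 23·59

23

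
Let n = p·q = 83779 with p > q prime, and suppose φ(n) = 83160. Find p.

421

φ(n) = (p−1)(q−1) = n − (p+q) + 1, so p + q = 83779 − 83160 + 1 = 620.
p and q are the roots of t² − 620t + 83779 = 0.
Discriminant: 620² − 4·83779 = 384400 − 335116 = 49284; √49284 = 222.
q = (620 − 222)/2 = 199, p = (620 + 222)/2 = 421.
Check: 199 · 421 = 83779.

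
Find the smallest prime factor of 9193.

9193 is odd.
Digit sum 22, not divisible by 3.
Ends in 3: not divisible by 5.
7: 9193 = 7·1313 + 2
11: 9193 = 11·835 + 8
13: 9193 = 13·707 + 2
17: 9193 = 17·540 + 13
19: 9193 = 19·483 + 16
23: 9193 = 23·399 + 16
29: 9193 = 29·317

29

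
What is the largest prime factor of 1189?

1189 = 29 · 41
41 is prime.
So 1189 = 29 · 41; the largest prime factor is 41.

41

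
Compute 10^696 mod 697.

543

10^1 ≡ 10 (mod 697)
10^2 ≡ 10^2 = 100 ≡ 100 (mod 697)
10^4 ≡ 100^2 = 10000 ≡ 242 (mod 697)
10^8 ≡ 242^2 = 58564 ≡ 16 (mod 697)
10^16 ≡ 16^2 = 256 ≡ 256 (mod 697)
10^32 ≡ 256^2 = 65536 ≡ 18 (mod 697)
10^64 ≡ 18^2 = 324 ≡ 324 (mod 697)
10^128 ≡ 324^2 = 104976 ≡ 426 (mod 697)
10^256 ≡ 426^2 = 181476 ≡ 256 (mod 697)
10^512 ≡ 256^2 = 65536 ≡ 18 (mod 697)
696 = 512 + 128 + 32 + 16 + 8 in binary powers of 2.
So 10^696 ≡ 18 · 426 · 18 · 256 · 16 ≡ 543 (mod 697).
Since 543 ≠ 1, base 10 is a Fermat witness: 697 is composite.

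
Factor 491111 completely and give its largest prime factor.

97

491111 = 61 · 8051
8051 = 83 · 97
97 is prime.
So 491111 = 61 · 83 · 97; the largest prime factor is 97.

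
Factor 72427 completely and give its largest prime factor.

72427 = 23 · 3149
3149 = 47 · 67
67 is prime.
So 72427 = 23 · 47 · 67; the largest prime factor is 67.

67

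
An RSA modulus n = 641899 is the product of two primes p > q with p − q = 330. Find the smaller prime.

Since p = q + 330, we have 641899 = q(q + 330), so q² + 330q − 641899 = 0.
Discriminant: 330² + 4·641899 = 108900 + 2567596 = 2676496; √2676496 = 1636.
q = (−330 + 1636)/2 = 653, and p = q + 330 = 983.
Check: 653 · 983 = 641899.

653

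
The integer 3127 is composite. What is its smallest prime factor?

3127 is odd.
Digit sum 13, not divisible by 3.
Ends in 7: not divisible by 5.
7: 3127 = 7·446 + 5
11: 3127 = 11·284 + 3
13: 3127 = 13·240 + 7
17: 3127 = 17·183 + 16
19: 3127 = 19·164 + 11
23: 3127 = 23·135 + 22
29: 3127 = 29·107 + 24
31: 3127 = 31·100 + 27
37: 3127 = 37·84 + 19
41: 3127 = 41·76 + 11
43: 3127 = 43·72 + 31
47: 3127 = 47·66 + 25
53: 3127 = 53·59

53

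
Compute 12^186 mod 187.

111

12^1 ≡ 12 (mod 187)
12^2 ≡ 12^2 = 144 ≡ 144 (mod 187)
12^4 ≡ 144^2 = 20736 ≡ 166 (mod 187)
12^8 ≡ 166^2 = 27556 ≡ 67 (mod 187)
12^16 ≡ 67^2 = 4489 ≡ 1 (mod 187)
12^32 ≡ 1^2 = 1 ≡ 1 (mod 187)
12^64 ≡ 1^2 = 1 ≡ 1 (mod 187)
12^128 ≡ 1^2 = 1 ≡ 1 (mod 187)
186 = 128 + 32 + 16 + 8 + 2 in binary powers of 2.
So 12^186 ≡ 1 · 1 · 1 · 67 · 144 ≡ 111 (mod 187).
Since 111 ≠ 1, base 12 is a Fermat witness: 187 is composite.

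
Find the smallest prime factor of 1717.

1717 is odd.
Digit sum 16, not divisible by 3.
Ends in 7: not divisible by 5.
7: 1717 = 7·245 + 2
11: 1717 = 11·156 + 1
13: 1717 = 13·132 + 1
17: 1717 = 17·101

17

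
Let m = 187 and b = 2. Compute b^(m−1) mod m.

174

2^1 ≡ 2 (mod 187)
2^2 ≡ 2^2 = 4 ≡ 4 (mod 187)
2^4 ≡ 4^2 = 16 ≡ 16 (mod 187)
2^8 ≡ 16^2 = 256 ≡ 69 (mod 187)
2^16 ≡ 69^2 = 4761 ≡ 86 (mod 187)
2^32 ≡ 86^2 = 7396 ≡ 103 (mod 187)
2^64 ≡ 103^2 = 10609 ≡ 137 (mod 187)
2^128 ≡ 137^2 = 18769 ≡ 69 (mod 187)
186 = 128 + 32 + 16 + 8 + 2 in binary powers of 2.
So 2^186 ≡ 69 · 103 · 86 · 69 · 4 ≡ 174 (mod 187).
Since 174 ≠ 1, base 2 is a Fermat witness: 187 is composite.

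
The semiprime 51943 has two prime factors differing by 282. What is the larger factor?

Since p = q + 282, we have 51943 = q(q + 282), so q² + 282q − 51943 = 0.
Discriminant: 282² + 4·51943 = 79524 + 207772 = 287296; √287296 = 536.
q = (−282 + 536)/2 = 127, and p = q + 282 = 409.
Check: 127 · 409 = 51943.

409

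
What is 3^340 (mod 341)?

56

3^1 ≡ 3 (mod 341)
3^2 ≡ 3^2 = 9 ≡ 9 (mod 341)
3^4 ≡ 9^2 = 81 ≡ 81 (mod 341)
3^8 ≡ 81^2 = 6561 ≡ 82 (mod 341)
3^16 ≡ 82^2 = 6724 ≡ 245 (mod 341)
3^32 ≡ 245^2 = 60025 ≡ 9 (mod 341)
3^64 ≡ 9^2 = 81 ≡ 81 (mod 341)
3^128 ≡ 81^2 = 6561 ≡ 82 (mod 341)
3^256 ≡ 82^2 = 6724 ≡ 245 (mod 341)
340 = 256 + 64 + 16 + 4 in binary powers of 2.
So 3^340 ≡ 245 · 81 · 245 · 81 ≡ 56 (mod 341).
Since 56 ≠ 1, base 3 is a Fermat witness: 341 is composite.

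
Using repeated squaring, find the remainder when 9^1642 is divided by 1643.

413

9^1 ≡ 9 (mod 1643)
9^2 ≡ 9^2 = 81 ≡ 81 (mod 1643)
9^4 ≡ 81^2 = 6561 ≡ 1632 (mod 1643)
9^8 ≡ 1632^2 = 2663424 ≡ 121 (mod 1643)
9^16 ≡ 121^2 = 14641 ≡ 1497 (mod 1643)
9^32 ≡ 1497^2 = 2241009 ≡ 1600 (mod 1643)
9^64 ≡ 1600^2 = 2560000 ≡ 206 (mod 1643)
9^128 ≡ 206^2 = 42436 ≡ 1361 (mod 1643)
9^256 ≡ 1361^2 = 1852321 ≡ 660 (mod 1643)
9^512 ≡ 660^2 = 435600 ≡ 205 (mod 1643)
9^1024 ≡ 205^2 = 42025 ≡ 950 (mod 1643)
1642 = 1024 + 512 + 64 + 32 + 8 + 2 in binary powers of 2.
So 9^1642 ≡ 950 · 205 · 206 · 1600 · 121 · 81 ≡ 413 (mod 1643).
Since 413 ≠ 1, base 9 is a Fermat witness: 1643 is composite.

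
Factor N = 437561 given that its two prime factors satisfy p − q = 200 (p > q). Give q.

Since p = q + 200, we have 437561 = q(q + 200), so q² + 200q − 437561 = 0.
Discriminant: 200² + 4·437561 = 40000 + 1750244 = 1790244; √1790244 = 1338.
q = (−200 + 1338)/2 = 569, and p = q + 200 = 769.
Check: 569 · 769 = 437561.

569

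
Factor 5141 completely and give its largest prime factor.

5141 = 53 · 97
97 is prime.
So 5141 = 53 · 97; the largest prime factor is 97.

97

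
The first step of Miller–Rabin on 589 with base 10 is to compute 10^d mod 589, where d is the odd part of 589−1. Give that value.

221

589 − 1 = 588 = 2^2 · 147, so d = 147.
10^1 ≡ 10 (mod 589)
10^2 ≡ 10^2 = 100 ≡ 100 (mod 589)
10^4 ≡ 100^2 = 10000 ≡ 576 (mod 589)
10^8 ≡ 576^2 = 331776 ≡ 169 (mod 589)
10^16 ≡ 169^2 = 28561 ≡ 289 (mod 589)
10^32 ≡ 289^2 = 83521 ≡ 472 (mod 589)
10^64 ≡ 472^2 = 222784 ≡ 142 (mod 589)
10^128 ≡ 142^2 = 20164 ≡ 138 (mod 589)
147 = 128 + 16 + 2 + 1 in binary powers of 2.
So 10^147 ≡ 138 · 289 · 100 · 10 ≡ 221 (mod 589).
Squaring chain: 221 → 543; never reaches −1, so base 10 is a Miller–Rabin witness that 589 is composite.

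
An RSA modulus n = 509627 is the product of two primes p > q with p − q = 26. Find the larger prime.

Since p = q + 26, we have 509627 = q(q + 26), so q² + 26q − 509627 = 0.
Discriminant: 26² + 4·509627 = 676 + 2038508 = 2039184; √2039184 = 1428.
q = (−26 + 1428)/2 = 701, and p = q + 26 = 727.
Check: 701 · 727 = 509627.

727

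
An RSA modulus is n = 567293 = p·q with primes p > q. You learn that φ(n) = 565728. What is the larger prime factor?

φ(n) = (p−1)(q−1) = n − (p+q) + 1, so p + q = 567293 − 565728 + 1 = 1566.
p and q are the roots of t² − 1566t + 567293 = 0.
Discriminant: 1566² − 4·567293 = 2452356 − 2269172 = 183184; √183184 = 428.
q = (1566 − 428)/2 = 569, p = (1566 + 428)/2 = 997.
Check: 569 · 997 = 567293.

997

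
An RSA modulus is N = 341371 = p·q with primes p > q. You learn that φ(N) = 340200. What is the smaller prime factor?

φ(n) = (p−1)(q−1) = n − (p+q) + 1, so p + q = 341371 − 340200 + 1 = 1172.
p and q are the roots of t² − 1172t + 341371 = 0.
Discriminant: 1172² − 4·341371 = 1373584 − 1365484 = 8100; √8100 = 90.
q = (1172 − 90)/2 = 541, p = (1172 + 90)/2 = 631.
Check: 541 · 631 = 341371.

541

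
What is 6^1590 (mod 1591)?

6^1 ≡ 6 (mod 1591)
6^2 ≡ 6^2 = 36 ≡ 36 (mod 1591)
6^4 ≡ 36^2 = 1296 ≡ 1296 (mod 1591)
6^8 ≡ 1296^2 = 1679616 ≡ 1111 (mod 1591)
6^16 ≡ 1111^2 = 1234321 ≡ 1296 (mod 1591)
6^32 ≡ 1296^2 = 1679616 ≡ 1111 (mod 1591)
6^64 ≡ 1111^2 = 1234321 ≡ 1296 (mod 1591)
6^128 ≡ 1296^2 = 1679616 ≡ 1111 (mod 1591)
6^256 ≡ 1111^2 = 1234321 ≡ 1296 (mod 1591)
6^512 ≡ 1296^2 = 1679616 ≡ 1111 (mod 1591)
6^1024 ≡ 1111^2 = 1234321 ≡ 1296 (mod 1591)
1590 = 1024 + 512 + 32 + 16 + 4 + 2 in binary powers of 2.
So 6^1590 ≡ 1296 · 1111 · 1111 · 1296 · 1296 · 36 ≡ 517 (mod 1591).
Since 517 ≠ 1, base 6 is a Fermat witness: 1591 is composite.

517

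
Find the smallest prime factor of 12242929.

89

12242929 is odd.
Digit sum 31, not divisible by 3.
Ends in 9: not divisible by 5.
7: 12242929 = 7·1748989 + 6
11: 12242929 = 11·1112993 + 6
13: 12242929 = 13·941763 + 10
17: 12242929 = 17·720172 + 5
19: 12242929 = 19·644364 + 13
23: 12242929 = 23·532301 + 6
29: 12242929 = 29·422169 + 28
31: 12242929 = 31·394933 + 6
37: 12242929 = 37·330889 + 36
41: 12242929 = 41·298608 + 1
43: 12242929 = 43·284719 + 12
47: 12242929 = 47·260487 + 40
53: 12242929 = 53·230998 + 35
59: 12242929 = 59·207507 + 16
61: 12242929 = 61·200703 + 46
67: 12242929 = 67·182730 + 19
71: 12242929 = 71·172435 + 44
73: 12242929 = 73·167711 + 26
79: 12242929 = 79·154973 + 62
83: 12242929 = 83·147505 + 14
89: 12242929 = 89·137561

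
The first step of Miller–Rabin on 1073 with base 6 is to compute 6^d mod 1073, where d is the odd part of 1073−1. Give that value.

1073 − 1 = 1072 = 2^4 · 67, so d = 67.
6^1 ≡ 6 (mod 1073)
6^2 ≡ 6^2 = 36 ≡ 36 (mod 1073)
6^4 ≡ 36^2 = 1296 ≡ 223 (mod 1073)
6^8 ≡ 223^2 = 49729 ≡ 371 (mod 1073)
6^16 ≡ 371^2 = 137641 ≡ 297 (mod 1073)
6^32 ≡ 297^2 = 88209 ≡ 223 (mod 1073)
6^64 ≡ 223^2 = 49729 ≡ 371 (mod 1073)
67 = 64 + 2 + 1 in binary powers of 2.
So 6^67 ≡ 371 · 36 · 6 ≡ 734 (mod 1073).
Squaring chain: 734 → 110 → 297 → 223; never reaches −1, so base 6 is a Miller–Rabin witness that 1073 is composite.

734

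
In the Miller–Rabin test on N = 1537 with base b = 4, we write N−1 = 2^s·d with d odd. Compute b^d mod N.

1537 − 1 = 1536 = 2^9 · 3, so d = 3.
4^1 ≡ 4 (mod 1537)
4^2 ≡ 4^2 = 16 ≡ 16 (mod 1537)
3 = 2 + 1 in binary powers of 2.
So 4^3 ≡ 16 · 4 ≡ 64 (mod 1537).
Squaring chain: 64 → 1022 → 861 → 487 → 471 → 513 → 342 → 152 → 49; never reaches −1, so base 4 is a Miller–Rabin witness that 1537 is composite.

64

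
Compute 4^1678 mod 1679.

4^1 ≡ 4 (mod 1679)
4^2 ≡ 4^2 = 16 ≡ 16 (mod 1679)
4^4 ≡ 16^2 = 256 ≡ 256 (mod 1679)
4^8 ≡ 256^2 = 65536 ≡ 55 (mod 1679)
4^16 ≡ 55^2 = 3025 ≡ 1346 (mod 1679)
4^32 ≡ 1346^2 = 1811716 ≡ 75 (mod 1679)
4^64 ≡ 75^2 = 5625 ≡ 588 (mod 1679)
4^128 ≡ 588^2 = 345744 ≡ 1549 (mod 1679)
4^256 ≡ 1549^2 = 2399401 ≡ 110 (mod 1679)
4^512 ≡ 110^2 = 12100 ≡ 347 (mod 1679)
4^1024 ≡ 347^2 = 120409 ≡ 1200 (mod 1679)
1678 = 1024 + 512 + 128 + 8 + 4 + 2 in binary powers of 2.
So 4^1678 ≡ 1200 · 347 · 1549 · 55 · 256 · 16 ≡ 1497 (mod 1679).
Since 1497 ≠ 1, base 4 is a Fermat witness: 1679 is composite.

1497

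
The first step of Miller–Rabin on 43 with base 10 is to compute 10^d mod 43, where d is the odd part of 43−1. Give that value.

1

43 − 1 = 42 = 2^1 · 21, so d = 21.
10^1 ≡ 10 (mod 43)
10^2 ≡ 10^2 = 100 ≡ 14 (mod 43)
10^4 ≡ 14^2 = 196 ≡ 24 (mod 43)
10^8 ≡ 24^2 = 576 ≡ 17 (mod 43)
10^16 ≡ 17^2 = 289 ≡ 31 (mod 43)
21 = 16 + 4 + 1 in binary powers of 2.
So 10^21 ≡ 31 · 24 · 10 ≡ 1 (mod 43).
Since 10^d ≡ 1 (mod 43), base 10 does not prove 43 composite.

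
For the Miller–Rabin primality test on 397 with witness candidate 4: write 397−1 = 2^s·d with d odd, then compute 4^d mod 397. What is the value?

396

397 − 1 = 396 = 2^2 · 99, so d = 99.
4^1 ≡ 4 (mod 397)
4^2 ≡ 4^2 = 16 ≡ 16 (mod 397)
4^4 ≡ 16^2 = 256 ≡ 256 (mod 397)
4^8 ≡ 256^2 = 65536 ≡ 31 (mod 397)
4^16 ≡ 31^2 = 961 ≡ 167 (mod 397)
4^32 ≡ 167^2 = 27889 ≡ 99 (mod 397)
4^64 ≡ 99^2 = 9801 ≡ 273 (mod 397)
99 = 64 + 32 + 2 + 1 in binary powers of 2.
So 4^99 ≡ 273 · 99 · 16 · 4 ≡ 396 (mod 397).
Since 4^d ≡ 396 (mod 397), base 4 does not prove 397 composite.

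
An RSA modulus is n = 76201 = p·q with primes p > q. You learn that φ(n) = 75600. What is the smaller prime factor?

φ(n) = (p−1)(q−1) = n − (p+q) + 1, so p + q = 76201 − 75600 + 1 = 602.
p and q are the roots of t² − 602t + 76201 = 0.
Discriminant: 602² − 4·76201 = 362404 − 304804 = 57600; √57600 = 240.
q = (602 − 240)/2 = 181, p = (602 + 240)/2 = 421.
Check: 181 · 421 = 76201.

181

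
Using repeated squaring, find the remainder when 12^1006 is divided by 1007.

938

12^1 ≡ 12 (mod 1007)
12^2 ≡ 12^2 = 144 ≡ 144 (mod 1007)
12^4 ≡ 144^2 = 20736 ≡ 596 (mod 1007)
12^8 ≡ 596^2 = 355216 ≡ 752 (mod 1007)
12^16 ≡ 752^2 = 565504 ≡ 577 (mod 1007)
12^32 ≡ 577^2 = 332929 ≡ 619 (mod 1007)
12^64 ≡ 619^2 = 383161 ≡ 501 (mod 1007)
12^128 ≡ 501^2 = 251001 ≡ 258 (mod 1007)
12^256 ≡ 258^2 = 66564 ≡ 102 (mod 1007)
12^512 ≡ 102^2 = 10404 ≡ 334 (mod 1007)
1006 = 512 + 256 + 128 + 64 + 32 + 8 + 4 + 2 in binary powers of 2.
So 12^1006 ≡ 334 · 102 · 258 · 501 · 619 · 752 · 596 · 144 ≡ 938 (mod 1007).
Since 938 ≠ 1, base 12 is a Fermat witness: 1007 is composite.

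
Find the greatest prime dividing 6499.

6499 = 67 · 97
97 is prime.
So 6499 = 67 · 97; the largest prime factor is 97.

97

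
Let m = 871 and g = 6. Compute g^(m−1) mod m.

844

6^1 ≡ 6 (mod 871)
6^2 ≡ 6^2 = 36 ≡ 36 (mod 871)
6^4 ≡ 36^2 = 1296 ≡ 425 (mod 871)
6^8 ≡ 425^2 = 180625 ≡ 328 (mod 871)
6^16 ≡ 328^2 = 107584 ≡ 451 (mod 871)
6^32 ≡ 451^2 = 203401 ≡ 458 (mod 871)
6^64 ≡ 458^2 = 209764 ≡ 724 (mod 871)
6^128 ≡ 724^2 = 524176 ≡ 705 (mod 871)
6^256 ≡ 705^2 = 497025 ≡ 555 (mod 871)
6^512 ≡ 555^2 = 308025 ≡ 562 (mod 871)
870 = 512 + 256 + 64 + 32 + 4 + 2 in binary powers of 2.
So 6^870 ≡ 562 · 555 · 724 · 458 · 425 · 36 ≡ 844 (mod 871).
Since 844 ≠ 1, base 6 is a Fermat witness: 871 is composite.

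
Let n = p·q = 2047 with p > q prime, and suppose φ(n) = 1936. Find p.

φ(n) = (p−1)(q−1) = n − (p+q) + 1, so p + q = 2047 − 1936 + 1 = 112.
p and q are the roots of t² − 112t + 2047 = 0.
Discriminant: 112² − 4·2047 = 12544 − 8188 = 4356; √4356 = 66.
q = (112 − 66)/2 = 23, p = (112 + 66)/2 = 89.
Check: 23 · 89 = 2047.

89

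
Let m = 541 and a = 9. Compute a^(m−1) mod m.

1

9^1 ≡ 9 (mod 541)
9^2 ≡ 9^2 = 81 ≡ 81 (mod 541)
9^4 ≡ 81^2 = 6561 ≡ 69 (mod 541)
9^8 ≡ 69^2 = 4761 ≡ 433 (mod 541)
9^16 ≡ 433^2 = 187489 ≡ 303 (mod 541)
9^32 ≡ 303^2 = 91809 ≡ 380 (mod 541)
9^64 ≡ 380^2 = 144400 ≡ 494 (mod 541)
9^128 ≡ 494^2 = 244036 ≡ 45 (mod 541)
9^256 ≡ 45^2 = 2025 ≡ 402 (mod 541)
9^512 ≡ 402^2 = 161604 ≡ 386 (mod 541)
540 = 512 + 16 + 8 + 4 in binary powers of 2.
So 9^540 ≡ 386 · 303 · 433 · 69 ≡ 1 (mod 541).
Since the result is 1, base 9 gives no evidence that 541 is composite.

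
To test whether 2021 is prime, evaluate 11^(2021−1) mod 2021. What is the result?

1741

11^1 ≡ 11 (mod 2021)
11^2 ≡ 11^2 = 121 ≡ 121 (mod 2021)
11^4 ≡ 121^2 = 14641 ≡ 494 (mod 2021)
11^8 ≡ 494^2 = 244036 ≡ 1516 (mod 2021)
11^16 ≡ 1516^2 = 2298256 ≡ 379 (mod 2021)
11^32 ≡ 379^2 = 143641 ≡ 150 (mod 2021)
11^64 ≡ 150^2 = 22500 ≡ 269 (mod 2021)
11^128 ≡ 269^2 = 72361 ≡ 1626 (mod 2021)
11^256 ≡ 1626^2 = 2643876 ≡ 408 (mod 2021)
11^512 ≡ 408^2 = 166464 ≡ 742 (mod 2021)
11^1024 ≡ 742^2 = 550564 ≡ 852 (mod 2021)
2020 = 1024 + 512 + 256 + 128 + 64 + 32 + 4 in binary powers of 2.
So 11^2020 ≡ 852 · 742 · 408 · 1626 · 269 · 150 · 494 ≡ 1741 (mod 2021).
Since 1741 ≠ 1, base 11 is a Fermat witness: 2021 is composite.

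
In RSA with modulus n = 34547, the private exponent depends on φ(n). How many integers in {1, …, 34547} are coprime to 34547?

34176

Factor: 34547 = 179 · 193.
φ(34547) = (179−1) · (193−1) = 178 · 192 = 34176.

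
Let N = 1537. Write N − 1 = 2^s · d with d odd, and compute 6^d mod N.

216

1537 − 1 = 1536 = 2^9 · 3, so d = 3.
6^1 ≡ 6 (mod 1537)
6^2 ≡ 6^2 = 36 ≡ 36 (mod 1537)
3 = 2 + 1 in binary powers of 2.
So 6^3 ≡ 36 · 6 ≡ 216 (mod 1537).
Squaring chain: 216 → 546 → 1475 → 770 → 1155 → 1446 → 596 → 169 → 895; never reaches −1, so base 6 is a Miller–Rabin witness that 1537 is composite.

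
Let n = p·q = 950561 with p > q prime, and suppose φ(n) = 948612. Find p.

φ(n) = (p−1)(q−1) = n − (p+q) + 1, so p + q = 950561 − 948612 + 1 = 1950.
p and q are the roots of t² − 1950t + 950561 = 0.
Discriminant: 1950² − 4·950561 = 3802500 − 3802244 = 256; √256 = 16.
q = (1950 − 16)/2 = 967, p = (1950 + 16)/2 = 983.
Check: 967 · 983 = 950561.

983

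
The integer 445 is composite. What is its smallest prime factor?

5

445 is odd.
Digit sum 13, not divisible by 3.
Ends in 5: divisible by 5.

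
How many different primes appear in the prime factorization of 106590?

6

106590 = 2 · 53295
53295 = 3 · 17765
17765 = 5 · 3553
3553 = 11 · 323
323 = 17 · 19
106590 = 2 · 3 · 5 · 11 · 17 · 19, which has 6 distinct prime factors.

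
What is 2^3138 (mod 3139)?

2^1 ≡ 2 (mod 3139)
2^2 ≡ 2^2 = 4 ≡ 4 (mod 3139)
2^4 ≡ 4^2 = 16 ≡ 16 (mod 3139)
2^8 ≡ 16^2 = 256 ≡ 256 (mod 3139)
2^16 ≡ 256^2 = 65536 ≡ 2756 (mod 3139)
2^32 ≡ 2756^2 = 7595536 ≡ 2295 (mod 3139)
2^64 ≡ 2295^2 = 5267025 ≡ 2922 (mod 3139)
2^128 ≡ 2922^2 = 8538084 ≡ 4 (mod 3139)
2^256 ≡ 4^2 = 16 ≡ 16 (mod 3139)
2^512 ≡ 16^2 = 256 ≡ 256 (mod 3139)
2^1024 ≡ 256^2 = 65536 ≡ 2756 (mod 3139)
2^2048 ≡ 2756^2 = 7595536 ≡ 2295 (mod 3139)
3138 = 2048 + 1024 + 64 + 2 in binary powers of 2.
So 2^3138 ≡ 2295 · 2756 · 2922 · 4 ≡ 3057 (mod 3139).
Since 3057 ≠ 1, base 2 is a Fermat witness: 3139 is composite.

3057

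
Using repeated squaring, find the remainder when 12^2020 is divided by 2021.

12^1 ≡ 12 (mod 2021)
12^2 ≡ 12^2 = 144 ≡ 144 (mod 2021)
12^4 ≡ 144^2 = 20736 ≡ 526 (mod 2021)
12^8 ≡ 526^2 = 276676 ≡ 1820 (mod 2021)
12^16 ≡ 1820^2 = 3312400 ≡ 2002 (mod 2021)
12^32 ≡ 2002^2 = 4008004 ≡ 361 (mod 2021)
12^64 ≡ 361^2 = 130321 ≡ 977 (mod 2021)
12^128 ≡ 977^2 = 954529 ≡ 617 (mod 2021)
12^256 ≡ 617^2 = 380689 ≡ 741 (mod 2021)
12^512 ≡ 741^2 = 549081 ≡ 1390 (mod 2021)
12^1024 ≡ 1390^2 = 1932100 ≡ 24 (mod 2021)
2020 = 1024 + 512 + 256 + 128 + 64 + 32 + 4 in binary powers of 2.
So 12^2020 ≡ 24 · 1390 · 741 · 617 · 977 · 361 · 526 ≡ 397 (mod 2021).
Since 397 ≠ 1, base 12 is a Fermat witness: 2021 is composite.

397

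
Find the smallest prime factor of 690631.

19

690631 is odd.
Digit sum 25, not divisible by 3.
Ends in 1: not divisible by 5.
7: 690631 = 7·98661 + 4
11: 690631 = 11·62784 + 7
13: 690631 = 13·53125 + 6
17: 690631 = 17·40625 + 6
19: 690631 = 19·36349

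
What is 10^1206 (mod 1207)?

10^1 ≡ 10 (mod 1207)
10^2 ≡ 10^2 = 100 ≡ 100 (mod 1207)
10^4 ≡ 100^2 = 10000 ≡ 344 (mod 1207)
10^8 ≡ 344^2 = 118336 ≡ 50 (mod 1207)
10^16 ≡ 50^2 = 2500 ≡ 86 (mod 1207)
10^32 ≡ 86^2 = 7396 ≡ 154 (mod 1207)
10^64 ≡ 154^2 = 23716 ≡ 783 (mod 1207)
10^128 ≡ 783^2 = 613089 ≡ 1140 (mod 1207)
10^256 ≡ 1140^2 = 1299600 ≡ 868 (mod 1207)
10^512 ≡ 868^2 = 753424 ≡ 256 (mod 1207)
10^1024 ≡ 256^2 = 65536 ≡ 358 (mod 1207)
1206 = 1024 + 128 + 32 + 16 + 4 + 2 in binary powers of 2.
So 10^1206 ≡ 358 · 1140 · 154 · 86 · 344 · 100 ≡ 1080 (mod 1207).
Since 1080 ≠ 1, base 10 is a Fermat witness: 1207 is composite.

1080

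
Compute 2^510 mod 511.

2^1 ≡ 2 (mod 511)
2^2 ≡ 2^2 = 4 ≡ 4 (mod 511)
2^4 ≡ 4^2 = 16 ≡ 16 (mod 511)
2^8 ≡ 16^2 = 256 ≡ 256 (mod 511)
2^16 ≡ 256^2 = 65536 ≡ 128 (mod 511)
2^32 ≡ 128^2 = 16384 ≡ 32 (mod 511)
2^64 ≡ 32^2 = 1024 ≡ 2 (mod 511)
2^128 ≡ 2^2 = 4 ≡ 4 (mod 511)
2^256 ≡ 4^2 = 16 ≡ 16 (mod 511)
510 = 256 + 128 + 64 + 32 + 16 + 8 + 4 + 2 in binary powers of 2.
So 2^510 ≡ 16 · 4 · 2 · 32 · 128 · 256 · 16 · 4 ≡ 64 (mod 511).
Since 64 ≠ 1, base 2 is a Fermat witness: 511 is composite.

64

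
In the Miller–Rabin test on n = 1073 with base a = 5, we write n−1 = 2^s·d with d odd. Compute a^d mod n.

912

1073 − 1 = 1072 = 2^4 · 67, so d = 67.
5^1 ≡ 5 (mod 1073)
5^2 ≡ 5^2 = 25 ≡ 25 (mod 1073)
5^4 ≡ 25^2 = 625 ≡ 625 (mod 1073)
5^8 ≡ 625^2 = 390625 ≡ 53 (mod 1073)
5^16 ≡ 53^2 = 2809 ≡ 663 (mod 1073)
5^32 ≡ 663^2 = 439569 ≡ 712 (mod 1073)
5^64 ≡ 712^2 = 506944 ≡ 488 (mod 1073)
67 = 64 + 2 + 1 in binary powers of 2.
So 5^67 ≡ 488 · 25 · 5 ≡ 912 (mod 1073).
Squaring chain: 912 → 169 → 663 → 712; never reaches −1, so base 5 is a Miller–Rabin witness that 1073 is composite.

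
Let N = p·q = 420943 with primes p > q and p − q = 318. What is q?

Since p = q + 318, we have 420943 = q(q + 318), so q² + 318q − 420943 = 0.
Discriminant: 318² + 4·420943 = 101124 + 1683772 = 1784896; √1784896 = 1336.
q = (−318 + 1336)/2 = 509, and p = q + 318 = 827.
Check: 509 · 827 = 420943.

509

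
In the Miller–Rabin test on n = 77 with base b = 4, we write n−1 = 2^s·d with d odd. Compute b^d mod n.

77 − 1 = 76 = 2^2 · 19, so d = 19.
4^1 ≡ 4 (mod 77)
4^2 ≡ 4^2 = 16 ≡ 16 (mod 77)
4^4 ≡ 16^2 = 256 ≡ 25 (mod 77)
4^8 ≡ 25^2 = 625 ≡ 9 (mod 77)
4^16 ≡ 9^2 = 81 ≡ 4 (mod 77)
19 = 16 + 2 + 1 in binary powers of 2.
So 4^19 ≡ 4 · 16 · 4 ≡ 25 (mod 77).
Squaring chain: 25 → 9; never reaches −1, so base 4 is a Miller–Rabin witness that 77 is composite.

25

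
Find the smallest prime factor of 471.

471 is odd.
Digit sum 12, divisible by 3.

3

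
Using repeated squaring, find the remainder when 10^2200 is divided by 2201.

1369

10^1 ≡ 10 (mod 2201)
10^2 ≡ 10^2 = 100 ≡ 100 (mod 2201)
10^4 ≡ 100^2 = 10000 ≡ 1196 (mod 2201)
10^8 ≡ 1196^2 = 1430416 ≡ 1967 (mod 2201)
10^16 ≡ 1967^2 = 3869089 ≡ 1932 (mod 2201)
10^32 ≡ 1932^2 = 3732624 ≡ 1929 (mod 2201)
10^64 ≡ 1929^2 = 3721041 ≡ 1351 (mod 2201)
10^128 ≡ 1351^2 = 1825201 ≡ 572 (mod 2201)
10^256 ≡ 572^2 = 327184 ≡ 1436 (mod 2201)
10^512 ≡ 1436^2 = 2062096 ≡ 1960 (mod 2201)
10^1024 ≡ 1960^2 = 3841600 ≡ 855 (mod 2201)
10^2048 ≡ 855^2 = 731025 ≡ 293 (mod 2201)
2200 = 2048 + 128 + 16 + 8 in binary powers of 2.
So 10^2200 ≡ 293 · 572 · 1932 · 1967 ≡ 1369 (mod 2201).
Since 1369 ≠ 1, base 10 is a Fermat witness: 2201 is composite.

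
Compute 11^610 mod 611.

11^1 ≡ 11 (mod 611)
11^2 ≡ 11^2 = 121 ≡ 121 (mod 611)
11^4 ≡ 121^2 = 14641 ≡ 588 (mod 611)
11^8 ≡ 588^2 = 345744 ≡ 529 (mod 611)
11^16 ≡ 529^2 = 279841 ≡ 3 (mod 611)
11^32 ≡ 3^2 = 9 ≡ 9 (mod 611)
11^64 ≡ 9^2 = 81 ≡ 81 (mod 611)
11^128 ≡ 81^2 = 6561 ≡ 451 (mod 611)
11^256 ≡ 451^2 = 203401 ≡ 549 (mod 611)
11^512 ≡ 549^2 = 301401 ≡ 178 (mod 611)
610 = 512 + 64 + 32 + 2 in binary powers of 2.
So 11^610 ≡ 178 · 81 · 9 · 121 ≡ 335 (mod 611).
Since 335 ≠ 1, base 11 is a Fermat witness: 611 is composite.

335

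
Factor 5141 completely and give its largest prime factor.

5141 = 53 · 97
97 is prime.
So 5141 = 53 · 97; the largest prime factor is 97.

97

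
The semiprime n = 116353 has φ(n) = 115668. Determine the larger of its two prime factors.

379

φ(n) = (p−1)(q−1) = n − (p+q) + 1, so p + q = 116353 − 115668 + 1 = 686.
p and q are the roots of t² − 686t + 116353 = 0.
Discriminant: 686² − 4·116353 = 470596 − 465412 = 5184; √5184 = 72.
q = (686 − 72)/2 = 307, p = (686 + 72)/2 = 379.
Check: 307 · 379 = 116353.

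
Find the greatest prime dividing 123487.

59

123487 = 7 · 17641
17641 = 13 · 1357
1357 = 23 · 59
59 is prime.
So 123487 = 7 · 13 · 23 · 59; the largest prime factor is 59.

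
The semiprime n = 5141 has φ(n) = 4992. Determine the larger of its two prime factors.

97

φ(n) = (p−1)(q−1) = n − (p+q) + 1, so p + q = 5141 − 4992 + 1 = 150.
p and q are the roots of t² − 150t + 5141 = 0.
Discriminant: 150² − 4·5141 = 22500 − 20564 = 1936; √1936 = 44.
q = (150 − 44)/2 = 53, p = (150 + 44)/2 = 97.
Check: 53 · 97 = 5141.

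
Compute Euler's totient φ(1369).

1332

Factor: 1369 = 37^2.
φ(1369) = 37^1·(37−1) = 1332.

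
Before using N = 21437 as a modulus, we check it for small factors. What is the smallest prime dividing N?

21437 is odd.
Digit sum 17, not divisible by 3.
Ends in 7: not divisible by 5.
7: 21437 = 7·3062 + 3
11: 21437 = 11·1948 + 9
13: 21437 = 13·1649

13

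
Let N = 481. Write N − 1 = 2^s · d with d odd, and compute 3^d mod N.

196

481 − 1 = 480 = 2^5 · 15, so d = 15.
3^1 ≡ 3 (mod 481)
3^2 ≡ 3^2 = 9 ≡ 9 (mod 481)
3^4 ≡ 9^2 = 81 ≡ 81 (mod 481)
3^8 ≡ 81^2 = 6561 ≡ 308 (mod 481)
15 = 8 + 4 + 2 + 1 in binary powers of 2.
So 3^15 ≡ 308 · 81 · 9 · 3 ≡ 196 (mod 481).
Squaring chain: 196 → 417 → 248 → 417 → 248; never reaches −1, so base 3 is a Miller–Rabin witness that 481 is composite.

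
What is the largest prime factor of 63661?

63661 = 13 · 4897
4897 = 59 · 83
83 is prime.
So 63661 = 13 · 59 · 83; the largest prime factor is 83.

83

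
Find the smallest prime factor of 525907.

41

525907 is odd.
Digit sum 28, not divisible by 3.
Ends in 7: not divisible by 5.
7: 525907 = 7·75129 + 4
11: 525907 = 11·47809 + 8
13: 525907 = 13·40454 + 5
17: 525907 = 17·30935 + 12
19: 525907 = 19·27679 + 6
23: 525907 = 23·22865 + 12
29: 525907 = 29·18134 + 21
31: 525907 = 31·16964 + 23
37: 525907 = 37·14213 + 26
41: 525907 = 41·12827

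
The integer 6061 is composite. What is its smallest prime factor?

6061 is odd.
Digit sum 13, not divisible by 3.
Ends in 1: not divisible by 5.
7: 6061 = 7·865 + 6
11: 6061 = 11·551

11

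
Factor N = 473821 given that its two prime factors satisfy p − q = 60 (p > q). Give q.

659

Since p = q + 60, we have 473821 = q(q + 60), so q² + 60q − 473821 = 0.
Discriminant: 60² + 4·473821 = 3600 + 1895284 = 1898884; √1898884 = 1378.
q = (−60 + 1378)/2 = 659, and p = q + 60 = 719.
Check: 659 · 719 = 473821.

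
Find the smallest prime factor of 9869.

71

9869 is odd.
Digit sum 32, not divisible by 3.
Ends in 9: not divisible by 5.
7: 9869 = 7·1409 + 6
11: 9869 = 11·897 + 2
13: 9869 = 13·759 + 2
17: 9869 = 17·580 + 9
19: 9869 = 19·519 + 8
23: 9869 = 23·429 + 2
29: 9869 = 29·340 + 9
31: 9869 = 31·318 + 11
37: 9869 = 37·266 + 27
41: 9869 = 41·240 + 29
43: 9869 = 43·229 + 22
47: 9869 = 47·209 + 46
53: 9869 = 53·186 + 11
59: 9869 = 59·167 + 16
61: 9869 = 61·161 + 48
67: 9869 = 67·147 + 20
71: 9869 = 71·139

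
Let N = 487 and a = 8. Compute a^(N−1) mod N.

8^1 ≡ 8 (mod 487)
8^2 ≡ 8^2 = 64 ≡ 64 (mod 487)
8^4 ≡ 64^2 = 4096 ≡ 200 (mod 487)
8^8 ≡ 200^2 = 40000 ≡ 66 (mod 487)
8^16 ≡ 66^2 = 4356 ≡ 460 (mod 487)
8^32 ≡ 460^2 = 211600 ≡ 242 (mod 487)
8^64 ≡ 242^2 = 58564 ≡ 124 (mod 487)
8^128 ≡ 124^2 = 15376 ≡ 279 (mod 487)
8^256 ≡ 279^2 = 77841 ≡ 408 (mod 487)
486 = 256 + 128 + 64 + 32 + 4 + 2 in binary powers of 2.
So 8^486 ≡ 408 · 279 · 124 · 242 · 200 · 64 ≡ 1 (mod 487).
Since the result is 1, base 8 gives no evidence that 487 is composite.

1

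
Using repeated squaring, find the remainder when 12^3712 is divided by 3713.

3698

12^1 ≡ 12 (mod 3713)
12^2 ≡ 12^2 = 144 ≡ 144 (mod 3713)
12^4 ≡ 144^2 = 20736 ≡ 2171 (mod 3713)
12^8 ≡ 2171^2 = 4713241 ≡ 1444 (mod 3713)
12^16 ≡ 1444^2 = 2085136 ≡ 2143 (mod 3713)
12^32 ≡ 2143^2 = 4592449 ≡ 3181 (mod 3713)
12^64 ≡ 3181^2 = 10118761 ≡ 836 (mod 3713)
12^128 ≡ 836^2 = 698896 ≡ 852 (mod 3713)
12^256 ≡ 852^2 = 725904 ≡ 1869 (mod 3713)
12^512 ≡ 1869^2 = 3493161 ≡ 2941 (mod 3713)
12^1024 ≡ 2941^2 = 8649481 ≡ 1904 (mod 3713)
12^2048 ≡ 1904^2 = 3625216 ≡ 1328 (mod 3713)
3712 = 2048 + 1024 + 512 + 128 in binary powers of 2.
So 12^3712 ≡ 1328 · 1904 · 2941 · 852 ≡ 3698 (mod 3713).
Since 3698 ≠ 1, base 12 is a Fermat witness: 3713 is composite.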